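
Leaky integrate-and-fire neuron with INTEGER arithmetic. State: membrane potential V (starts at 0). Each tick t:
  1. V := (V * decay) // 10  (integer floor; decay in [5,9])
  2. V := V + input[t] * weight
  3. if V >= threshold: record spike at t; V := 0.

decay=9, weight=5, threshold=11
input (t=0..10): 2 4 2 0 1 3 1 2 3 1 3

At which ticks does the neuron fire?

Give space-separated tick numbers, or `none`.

t=0: input=2 -> V=10
t=1: input=4 -> V=0 FIRE
t=2: input=2 -> V=10
t=3: input=0 -> V=9
t=4: input=1 -> V=0 FIRE
t=5: input=3 -> V=0 FIRE
t=6: input=1 -> V=5
t=7: input=2 -> V=0 FIRE
t=8: input=3 -> V=0 FIRE
t=9: input=1 -> V=5
t=10: input=3 -> V=0 FIRE

Answer: 1 4 5 7 8 10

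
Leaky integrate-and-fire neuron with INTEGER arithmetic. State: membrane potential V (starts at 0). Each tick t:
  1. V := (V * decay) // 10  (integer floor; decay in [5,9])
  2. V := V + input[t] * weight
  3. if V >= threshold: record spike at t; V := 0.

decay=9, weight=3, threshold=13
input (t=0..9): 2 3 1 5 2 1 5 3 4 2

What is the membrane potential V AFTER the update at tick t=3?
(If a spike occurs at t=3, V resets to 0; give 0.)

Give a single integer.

Answer: 0

Derivation:
t=0: input=2 -> V=6
t=1: input=3 -> V=0 FIRE
t=2: input=1 -> V=3
t=3: input=5 -> V=0 FIRE
t=4: input=2 -> V=6
t=5: input=1 -> V=8
t=6: input=5 -> V=0 FIRE
t=7: input=3 -> V=9
t=8: input=4 -> V=0 FIRE
t=9: input=2 -> V=6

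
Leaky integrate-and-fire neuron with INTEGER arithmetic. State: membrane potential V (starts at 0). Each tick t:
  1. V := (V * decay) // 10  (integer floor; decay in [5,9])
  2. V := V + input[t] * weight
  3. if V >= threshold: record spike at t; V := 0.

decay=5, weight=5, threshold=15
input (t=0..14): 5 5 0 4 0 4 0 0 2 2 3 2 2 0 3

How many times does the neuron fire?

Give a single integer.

Answer: 8

Derivation:
t=0: input=5 -> V=0 FIRE
t=1: input=5 -> V=0 FIRE
t=2: input=0 -> V=0
t=3: input=4 -> V=0 FIRE
t=4: input=0 -> V=0
t=5: input=4 -> V=0 FIRE
t=6: input=0 -> V=0
t=7: input=0 -> V=0
t=8: input=2 -> V=10
t=9: input=2 -> V=0 FIRE
t=10: input=3 -> V=0 FIRE
t=11: input=2 -> V=10
t=12: input=2 -> V=0 FIRE
t=13: input=0 -> V=0
t=14: input=3 -> V=0 FIRE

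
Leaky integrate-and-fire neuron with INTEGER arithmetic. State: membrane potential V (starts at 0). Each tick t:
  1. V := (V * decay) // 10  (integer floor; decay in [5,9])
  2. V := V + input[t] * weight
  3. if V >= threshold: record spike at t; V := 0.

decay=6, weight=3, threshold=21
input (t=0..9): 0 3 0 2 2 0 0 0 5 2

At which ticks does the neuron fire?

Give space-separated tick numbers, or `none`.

t=0: input=0 -> V=0
t=1: input=3 -> V=9
t=2: input=0 -> V=5
t=3: input=2 -> V=9
t=4: input=2 -> V=11
t=5: input=0 -> V=6
t=6: input=0 -> V=3
t=7: input=0 -> V=1
t=8: input=5 -> V=15
t=9: input=2 -> V=15

Answer: none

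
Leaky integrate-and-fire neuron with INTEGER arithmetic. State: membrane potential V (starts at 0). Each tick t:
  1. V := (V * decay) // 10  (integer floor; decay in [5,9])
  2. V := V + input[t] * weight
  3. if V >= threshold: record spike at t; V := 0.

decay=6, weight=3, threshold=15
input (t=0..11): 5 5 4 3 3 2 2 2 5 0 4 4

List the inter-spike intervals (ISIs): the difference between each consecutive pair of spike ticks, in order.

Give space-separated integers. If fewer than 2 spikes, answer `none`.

t=0: input=5 -> V=0 FIRE
t=1: input=5 -> V=0 FIRE
t=2: input=4 -> V=12
t=3: input=3 -> V=0 FIRE
t=4: input=3 -> V=9
t=5: input=2 -> V=11
t=6: input=2 -> V=12
t=7: input=2 -> V=13
t=8: input=5 -> V=0 FIRE
t=9: input=0 -> V=0
t=10: input=4 -> V=12
t=11: input=4 -> V=0 FIRE

Answer: 1 2 5 3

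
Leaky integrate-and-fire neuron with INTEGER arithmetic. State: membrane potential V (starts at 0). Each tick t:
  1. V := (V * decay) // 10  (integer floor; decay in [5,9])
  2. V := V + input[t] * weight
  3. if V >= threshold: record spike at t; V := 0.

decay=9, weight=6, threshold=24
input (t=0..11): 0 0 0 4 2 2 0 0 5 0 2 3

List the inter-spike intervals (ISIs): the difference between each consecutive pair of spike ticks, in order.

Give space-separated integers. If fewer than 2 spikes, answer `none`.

t=0: input=0 -> V=0
t=1: input=0 -> V=0
t=2: input=0 -> V=0
t=3: input=4 -> V=0 FIRE
t=4: input=2 -> V=12
t=5: input=2 -> V=22
t=6: input=0 -> V=19
t=7: input=0 -> V=17
t=8: input=5 -> V=0 FIRE
t=9: input=0 -> V=0
t=10: input=2 -> V=12
t=11: input=3 -> V=0 FIRE

Answer: 5 3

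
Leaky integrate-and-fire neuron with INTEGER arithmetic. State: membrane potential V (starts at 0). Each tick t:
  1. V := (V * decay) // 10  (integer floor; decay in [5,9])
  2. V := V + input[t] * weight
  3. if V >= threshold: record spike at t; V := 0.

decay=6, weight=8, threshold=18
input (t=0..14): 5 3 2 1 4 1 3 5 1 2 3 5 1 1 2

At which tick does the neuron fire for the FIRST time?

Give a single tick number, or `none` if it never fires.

Answer: 0

Derivation:
t=0: input=5 -> V=0 FIRE
t=1: input=3 -> V=0 FIRE
t=2: input=2 -> V=16
t=3: input=1 -> V=17
t=4: input=4 -> V=0 FIRE
t=5: input=1 -> V=8
t=6: input=3 -> V=0 FIRE
t=7: input=5 -> V=0 FIRE
t=8: input=1 -> V=8
t=9: input=2 -> V=0 FIRE
t=10: input=3 -> V=0 FIRE
t=11: input=5 -> V=0 FIRE
t=12: input=1 -> V=8
t=13: input=1 -> V=12
t=14: input=2 -> V=0 FIRE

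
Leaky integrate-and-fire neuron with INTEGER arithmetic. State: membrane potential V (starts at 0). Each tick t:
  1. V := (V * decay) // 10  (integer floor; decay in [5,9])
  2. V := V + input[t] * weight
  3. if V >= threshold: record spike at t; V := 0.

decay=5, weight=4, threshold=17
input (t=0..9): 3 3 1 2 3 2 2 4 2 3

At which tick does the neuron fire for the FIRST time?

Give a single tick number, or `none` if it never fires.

Answer: 1

Derivation:
t=0: input=3 -> V=12
t=1: input=3 -> V=0 FIRE
t=2: input=1 -> V=4
t=3: input=2 -> V=10
t=4: input=3 -> V=0 FIRE
t=5: input=2 -> V=8
t=6: input=2 -> V=12
t=7: input=4 -> V=0 FIRE
t=8: input=2 -> V=8
t=9: input=3 -> V=16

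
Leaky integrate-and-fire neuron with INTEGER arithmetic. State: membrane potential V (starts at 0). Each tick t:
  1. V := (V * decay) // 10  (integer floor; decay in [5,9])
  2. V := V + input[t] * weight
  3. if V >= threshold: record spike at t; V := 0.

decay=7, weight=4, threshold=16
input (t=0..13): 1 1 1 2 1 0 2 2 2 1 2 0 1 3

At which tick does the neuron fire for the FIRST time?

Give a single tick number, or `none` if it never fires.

t=0: input=1 -> V=4
t=1: input=1 -> V=6
t=2: input=1 -> V=8
t=3: input=2 -> V=13
t=4: input=1 -> V=13
t=5: input=0 -> V=9
t=6: input=2 -> V=14
t=7: input=2 -> V=0 FIRE
t=8: input=2 -> V=8
t=9: input=1 -> V=9
t=10: input=2 -> V=14
t=11: input=0 -> V=9
t=12: input=1 -> V=10
t=13: input=3 -> V=0 FIRE

Answer: 7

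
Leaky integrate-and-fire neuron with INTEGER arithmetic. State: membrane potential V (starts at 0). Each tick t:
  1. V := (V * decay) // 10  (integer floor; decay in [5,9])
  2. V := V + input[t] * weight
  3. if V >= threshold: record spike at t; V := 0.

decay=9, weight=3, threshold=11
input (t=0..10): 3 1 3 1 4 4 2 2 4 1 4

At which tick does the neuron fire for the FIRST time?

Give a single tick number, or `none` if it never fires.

Answer: 1

Derivation:
t=0: input=3 -> V=9
t=1: input=1 -> V=0 FIRE
t=2: input=3 -> V=9
t=3: input=1 -> V=0 FIRE
t=4: input=4 -> V=0 FIRE
t=5: input=4 -> V=0 FIRE
t=6: input=2 -> V=6
t=7: input=2 -> V=0 FIRE
t=8: input=4 -> V=0 FIRE
t=9: input=1 -> V=3
t=10: input=4 -> V=0 FIRE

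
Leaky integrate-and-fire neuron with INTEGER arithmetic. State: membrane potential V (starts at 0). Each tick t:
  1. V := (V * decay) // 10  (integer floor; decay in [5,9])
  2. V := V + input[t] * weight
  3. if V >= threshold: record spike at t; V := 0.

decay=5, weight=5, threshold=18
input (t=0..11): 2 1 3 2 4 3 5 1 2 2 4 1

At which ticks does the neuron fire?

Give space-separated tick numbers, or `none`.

Answer: 2 4 6 10

Derivation:
t=0: input=2 -> V=10
t=1: input=1 -> V=10
t=2: input=3 -> V=0 FIRE
t=3: input=2 -> V=10
t=4: input=4 -> V=0 FIRE
t=5: input=3 -> V=15
t=6: input=5 -> V=0 FIRE
t=7: input=1 -> V=5
t=8: input=2 -> V=12
t=9: input=2 -> V=16
t=10: input=4 -> V=0 FIRE
t=11: input=1 -> V=5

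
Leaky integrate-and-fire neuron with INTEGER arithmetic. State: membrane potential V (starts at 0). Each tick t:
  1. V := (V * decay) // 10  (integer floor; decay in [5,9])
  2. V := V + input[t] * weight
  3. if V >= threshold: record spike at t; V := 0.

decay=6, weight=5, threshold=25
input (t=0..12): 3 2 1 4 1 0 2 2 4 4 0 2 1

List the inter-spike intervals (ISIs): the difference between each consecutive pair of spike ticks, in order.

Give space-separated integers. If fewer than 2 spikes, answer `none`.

t=0: input=3 -> V=15
t=1: input=2 -> V=19
t=2: input=1 -> V=16
t=3: input=4 -> V=0 FIRE
t=4: input=1 -> V=5
t=5: input=0 -> V=3
t=6: input=2 -> V=11
t=7: input=2 -> V=16
t=8: input=4 -> V=0 FIRE
t=9: input=4 -> V=20
t=10: input=0 -> V=12
t=11: input=2 -> V=17
t=12: input=1 -> V=15

Answer: 5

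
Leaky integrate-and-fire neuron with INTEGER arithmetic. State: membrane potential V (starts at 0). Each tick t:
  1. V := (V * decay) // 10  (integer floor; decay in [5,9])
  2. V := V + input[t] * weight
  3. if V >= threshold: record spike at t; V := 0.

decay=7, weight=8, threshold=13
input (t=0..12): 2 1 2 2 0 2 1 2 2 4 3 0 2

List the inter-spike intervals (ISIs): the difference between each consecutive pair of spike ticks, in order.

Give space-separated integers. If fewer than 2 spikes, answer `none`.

Answer: 2 1 2 2 1 1 1 2

Derivation:
t=0: input=2 -> V=0 FIRE
t=1: input=1 -> V=8
t=2: input=2 -> V=0 FIRE
t=3: input=2 -> V=0 FIRE
t=4: input=0 -> V=0
t=5: input=2 -> V=0 FIRE
t=6: input=1 -> V=8
t=7: input=2 -> V=0 FIRE
t=8: input=2 -> V=0 FIRE
t=9: input=4 -> V=0 FIRE
t=10: input=3 -> V=0 FIRE
t=11: input=0 -> V=0
t=12: input=2 -> V=0 FIRE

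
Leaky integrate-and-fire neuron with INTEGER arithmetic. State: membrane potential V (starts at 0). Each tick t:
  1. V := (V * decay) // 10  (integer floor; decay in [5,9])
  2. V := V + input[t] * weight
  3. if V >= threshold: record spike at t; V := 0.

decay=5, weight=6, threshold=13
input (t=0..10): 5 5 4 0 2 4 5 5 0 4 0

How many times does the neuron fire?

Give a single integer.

t=0: input=5 -> V=0 FIRE
t=1: input=5 -> V=0 FIRE
t=2: input=4 -> V=0 FIRE
t=3: input=0 -> V=0
t=4: input=2 -> V=12
t=5: input=4 -> V=0 FIRE
t=6: input=5 -> V=0 FIRE
t=7: input=5 -> V=0 FIRE
t=8: input=0 -> V=0
t=9: input=4 -> V=0 FIRE
t=10: input=0 -> V=0

Answer: 7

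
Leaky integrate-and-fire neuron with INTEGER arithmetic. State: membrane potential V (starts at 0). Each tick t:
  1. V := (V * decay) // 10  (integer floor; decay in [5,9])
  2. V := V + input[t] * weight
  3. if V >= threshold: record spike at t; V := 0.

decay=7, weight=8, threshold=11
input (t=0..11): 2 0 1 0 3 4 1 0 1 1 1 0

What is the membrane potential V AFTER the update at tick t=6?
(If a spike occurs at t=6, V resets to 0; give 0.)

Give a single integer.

Answer: 8

Derivation:
t=0: input=2 -> V=0 FIRE
t=1: input=0 -> V=0
t=2: input=1 -> V=8
t=3: input=0 -> V=5
t=4: input=3 -> V=0 FIRE
t=5: input=4 -> V=0 FIRE
t=6: input=1 -> V=8
t=7: input=0 -> V=5
t=8: input=1 -> V=0 FIRE
t=9: input=1 -> V=8
t=10: input=1 -> V=0 FIRE
t=11: input=0 -> V=0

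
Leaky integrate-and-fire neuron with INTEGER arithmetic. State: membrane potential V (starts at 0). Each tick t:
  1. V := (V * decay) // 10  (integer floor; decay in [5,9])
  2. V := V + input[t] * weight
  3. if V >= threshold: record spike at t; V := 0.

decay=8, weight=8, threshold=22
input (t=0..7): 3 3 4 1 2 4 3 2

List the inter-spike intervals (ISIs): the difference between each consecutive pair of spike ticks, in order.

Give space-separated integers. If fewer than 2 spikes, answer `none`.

t=0: input=3 -> V=0 FIRE
t=1: input=3 -> V=0 FIRE
t=2: input=4 -> V=0 FIRE
t=3: input=1 -> V=8
t=4: input=2 -> V=0 FIRE
t=5: input=4 -> V=0 FIRE
t=6: input=3 -> V=0 FIRE
t=7: input=2 -> V=16

Answer: 1 1 2 1 1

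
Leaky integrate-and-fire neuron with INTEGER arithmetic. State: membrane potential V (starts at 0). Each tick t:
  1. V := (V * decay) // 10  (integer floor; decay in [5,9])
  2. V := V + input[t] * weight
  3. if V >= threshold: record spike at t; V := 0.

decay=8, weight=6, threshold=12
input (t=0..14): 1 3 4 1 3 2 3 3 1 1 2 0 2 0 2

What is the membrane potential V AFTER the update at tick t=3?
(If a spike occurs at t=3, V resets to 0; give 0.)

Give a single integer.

Answer: 6

Derivation:
t=0: input=1 -> V=6
t=1: input=3 -> V=0 FIRE
t=2: input=4 -> V=0 FIRE
t=3: input=1 -> V=6
t=4: input=3 -> V=0 FIRE
t=5: input=2 -> V=0 FIRE
t=6: input=3 -> V=0 FIRE
t=7: input=3 -> V=0 FIRE
t=8: input=1 -> V=6
t=9: input=1 -> V=10
t=10: input=2 -> V=0 FIRE
t=11: input=0 -> V=0
t=12: input=2 -> V=0 FIRE
t=13: input=0 -> V=0
t=14: input=2 -> V=0 FIRE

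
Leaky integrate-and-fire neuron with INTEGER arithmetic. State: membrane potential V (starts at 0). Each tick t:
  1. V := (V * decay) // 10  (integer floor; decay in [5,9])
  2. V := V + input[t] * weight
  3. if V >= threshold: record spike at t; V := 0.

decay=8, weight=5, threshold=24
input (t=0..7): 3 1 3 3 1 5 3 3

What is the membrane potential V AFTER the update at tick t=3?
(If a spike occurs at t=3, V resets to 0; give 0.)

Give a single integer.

t=0: input=3 -> V=15
t=1: input=1 -> V=17
t=2: input=3 -> V=0 FIRE
t=3: input=3 -> V=15
t=4: input=1 -> V=17
t=5: input=5 -> V=0 FIRE
t=6: input=3 -> V=15
t=7: input=3 -> V=0 FIRE

Answer: 15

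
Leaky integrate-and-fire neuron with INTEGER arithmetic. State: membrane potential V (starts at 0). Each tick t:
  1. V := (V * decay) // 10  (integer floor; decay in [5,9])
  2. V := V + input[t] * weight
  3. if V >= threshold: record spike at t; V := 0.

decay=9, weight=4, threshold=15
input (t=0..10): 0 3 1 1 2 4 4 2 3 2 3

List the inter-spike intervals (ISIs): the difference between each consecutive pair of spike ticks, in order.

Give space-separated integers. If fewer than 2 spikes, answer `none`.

Answer: 2 1 2 2

Derivation:
t=0: input=0 -> V=0
t=1: input=3 -> V=12
t=2: input=1 -> V=14
t=3: input=1 -> V=0 FIRE
t=4: input=2 -> V=8
t=5: input=4 -> V=0 FIRE
t=6: input=4 -> V=0 FIRE
t=7: input=2 -> V=8
t=8: input=3 -> V=0 FIRE
t=9: input=2 -> V=8
t=10: input=3 -> V=0 FIRE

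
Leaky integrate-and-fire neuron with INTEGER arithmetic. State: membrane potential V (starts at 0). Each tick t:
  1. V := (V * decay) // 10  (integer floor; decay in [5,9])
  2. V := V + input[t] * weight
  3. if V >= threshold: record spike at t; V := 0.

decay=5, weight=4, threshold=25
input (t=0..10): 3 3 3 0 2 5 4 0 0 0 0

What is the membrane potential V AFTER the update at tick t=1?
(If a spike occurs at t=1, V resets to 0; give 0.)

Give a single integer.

t=0: input=3 -> V=12
t=1: input=3 -> V=18
t=2: input=3 -> V=21
t=3: input=0 -> V=10
t=4: input=2 -> V=13
t=5: input=5 -> V=0 FIRE
t=6: input=4 -> V=16
t=7: input=0 -> V=8
t=8: input=0 -> V=4
t=9: input=0 -> V=2
t=10: input=0 -> V=1

Answer: 18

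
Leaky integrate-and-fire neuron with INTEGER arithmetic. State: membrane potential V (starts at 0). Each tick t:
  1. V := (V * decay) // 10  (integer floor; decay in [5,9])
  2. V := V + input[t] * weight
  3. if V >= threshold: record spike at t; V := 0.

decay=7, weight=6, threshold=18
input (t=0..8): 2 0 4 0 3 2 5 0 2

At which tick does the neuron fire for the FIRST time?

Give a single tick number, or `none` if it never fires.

Answer: 2

Derivation:
t=0: input=2 -> V=12
t=1: input=0 -> V=8
t=2: input=4 -> V=0 FIRE
t=3: input=0 -> V=0
t=4: input=3 -> V=0 FIRE
t=5: input=2 -> V=12
t=6: input=5 -> V=0 FIRE
t=7: input=0 -> V=0
t=8: input=2 -> V=12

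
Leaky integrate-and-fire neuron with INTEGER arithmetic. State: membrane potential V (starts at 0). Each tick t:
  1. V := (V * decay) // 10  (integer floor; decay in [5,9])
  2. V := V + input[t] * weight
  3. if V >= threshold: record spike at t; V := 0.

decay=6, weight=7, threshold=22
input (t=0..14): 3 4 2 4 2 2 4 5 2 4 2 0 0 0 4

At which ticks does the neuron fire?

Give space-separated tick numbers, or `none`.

Answer: 1 3 5 6 7 9 14

Derivation:
t=0: input=3 -> V=21
t=1: input=4 -> V=0 FIRE
t=2: input=2 -> V=14
t=3: input=4 -> V=0 FIRE
t=4: input=2 -> V=14
t=5: input=2 -> V=0 FIRE
t=6: input=4 -> V=0 FIRE
t=7: input=5 -> V=0 FIRE
t=8: input=2 -> V=14
t=9: input=4 -> V=0 FIRE
t=10: input=2 -> V=14
t=11: input=0 -> V=8
t=12: input=0 -> V=4
t=13: input=0 -> V=2
t=14: input=4 -> V=0 FIRE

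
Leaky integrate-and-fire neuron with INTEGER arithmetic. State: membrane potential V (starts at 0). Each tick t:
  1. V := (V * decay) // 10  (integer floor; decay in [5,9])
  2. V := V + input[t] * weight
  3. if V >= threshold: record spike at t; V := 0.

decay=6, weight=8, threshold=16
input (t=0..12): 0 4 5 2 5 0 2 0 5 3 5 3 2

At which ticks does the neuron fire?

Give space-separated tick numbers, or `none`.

Answer: 1 2 3 4 6 8 9 10 11 12

Derivation:
t=0: input=0 -> V=0
t=1: input=4 -> V=0 FIRE
t=2: input=5 -> V=0 FIRE
t=3: input=2 -> V=0 FIRE
t=4: input=5 -> V=0 FIRE
t=5: input=0 -> V=0
t=6: input=2 -> V=0 FIRE
t=7: input=0 -> V=0
t=8: input=5 -> V=0 FIRE
t=9: input=3 -> V=0 FIRE
t=10: input=5 -> V=0 FIRE
t=11: input=3 -> V=0 FIRE
t=12: input=2 -> V=0 FIRE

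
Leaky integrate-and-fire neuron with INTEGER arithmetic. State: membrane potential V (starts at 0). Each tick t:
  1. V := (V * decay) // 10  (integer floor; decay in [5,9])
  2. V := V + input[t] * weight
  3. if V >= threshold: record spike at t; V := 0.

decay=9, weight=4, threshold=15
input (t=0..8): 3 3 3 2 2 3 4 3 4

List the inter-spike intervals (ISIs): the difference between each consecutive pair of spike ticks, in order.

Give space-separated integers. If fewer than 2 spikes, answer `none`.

Answer: 2 2 1 2

Derivation:
t=0: input=3 -> V=12
t=1: input=3 -> V=0 FIRE
t=2: input=3 -> V=12
t=3: input=2 -> V=0 FIRE
t=4: input=2 -> V=8
t=5: input=3 -> V=0 FIRE
t=6: input=4 -> V=0 FIRE
t=7: input=3 -> V=12
t=8: input=4 -> V=0 FIRE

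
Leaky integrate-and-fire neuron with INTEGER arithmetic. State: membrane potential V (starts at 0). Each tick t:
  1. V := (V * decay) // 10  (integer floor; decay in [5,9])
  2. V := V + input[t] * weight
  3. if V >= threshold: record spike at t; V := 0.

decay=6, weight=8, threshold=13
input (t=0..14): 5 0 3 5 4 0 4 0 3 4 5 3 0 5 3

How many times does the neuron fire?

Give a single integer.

Answer: 11

Derivation:
t=0: input=5 -> V=0 FIRE
t=1: input=0 -> V=0
t=2: input=3 -> V=0 FIRE
t=3: input=5 -> V=0 FIRE
t=4: input=4 -> V=0 FIRE
t=5: input=0 -> V=0
t=6: input=4 -> V=0 FIRE
t=7: input=0 -> V=0
t=8: input=3 -> V=0 FIRE
t=9: input=4 -> V=0 FIRE
t=10: input=5 -> V=0 FIRE
t=11: input=3 -> V=0 FIRE
t=12: input=0 -> V=0
t=13: input=5 -> V=0 FIRE
t=14: input=3 -> V=0 FIRE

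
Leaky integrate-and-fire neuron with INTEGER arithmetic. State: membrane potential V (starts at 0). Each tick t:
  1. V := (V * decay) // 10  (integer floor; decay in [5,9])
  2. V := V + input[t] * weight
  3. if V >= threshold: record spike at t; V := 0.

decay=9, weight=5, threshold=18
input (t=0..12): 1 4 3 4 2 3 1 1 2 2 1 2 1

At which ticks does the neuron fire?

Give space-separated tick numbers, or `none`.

Answer: 1 3 5 8 11

Derivation:
t=0: input=1 -> V=5
t=1: input=4 -> V=0 FIRE
t=2: input=3 -> V=15
t=3: input=4 -> V=0 FIRE
t=4: input=2 -> V=10
t=5: input=3 -> V=0 FIRE
t=6: input=1 -> V=5
t=7: input=1 -> V=9
t=8: input=2 -> V=0 FIRE
t=9: input=2 -> V=10
t=10: input=1 -> V=14
t=11: input=2 -> V=0 FIRE
t=12: input=1 -> V=5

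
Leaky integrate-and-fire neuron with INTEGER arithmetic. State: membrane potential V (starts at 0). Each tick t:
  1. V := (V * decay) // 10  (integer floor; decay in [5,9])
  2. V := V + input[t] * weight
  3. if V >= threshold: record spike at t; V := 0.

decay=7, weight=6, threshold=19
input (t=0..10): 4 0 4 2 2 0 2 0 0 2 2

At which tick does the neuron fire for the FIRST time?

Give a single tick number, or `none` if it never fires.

Answer: 0

Derivation:
t=0: input=4 -> V=0 FIRE
t=1: input=0 -> V=0
t=2: input=4 -> V=0 FIRE
t=3: input=2 -> V=12
t=4: input=2 -> V=0 FIRE
t=5: input=0 -> V=0
t=6: input=2 -> V=12
t=7: input=0 -> V=8
t=8: input=0 -> V=5
t=9: input=2 -> V=15
t=10: input=2 -> V=0 FIRE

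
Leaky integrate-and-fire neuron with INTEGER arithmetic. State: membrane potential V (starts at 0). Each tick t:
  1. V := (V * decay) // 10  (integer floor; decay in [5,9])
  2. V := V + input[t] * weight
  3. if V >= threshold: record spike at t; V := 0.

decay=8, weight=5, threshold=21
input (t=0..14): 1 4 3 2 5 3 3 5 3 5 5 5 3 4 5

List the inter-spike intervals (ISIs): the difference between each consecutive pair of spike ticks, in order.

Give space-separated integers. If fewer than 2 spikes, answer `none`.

Answer: 2 1 2 1 2 1 1 2 1

Derivation:
t=0: input=1 -> V=5
t=1: input=4 -> V=0 FIRE
t=2: input=3 -> V=15
t=3: input=2 -> V=0 FIRE
t=4: input=5 -> V=0 FIRE
t=5: input=3 -> V=15
t=6: input=3 -> V=0 FIRE
t=7: input=5 -> V=0 FIRE
t=8: input=3 -> V=15
t=9: input=5 -> V=0 FIRE
t=10: input=5 -> V=0 FIRE
t=11: input=5 -> V=0 FIRE
t=12: input=3 -> V=15
t=13: input=4 -> V=0 FIRE
t=14: input=5 -> V=0 FIRE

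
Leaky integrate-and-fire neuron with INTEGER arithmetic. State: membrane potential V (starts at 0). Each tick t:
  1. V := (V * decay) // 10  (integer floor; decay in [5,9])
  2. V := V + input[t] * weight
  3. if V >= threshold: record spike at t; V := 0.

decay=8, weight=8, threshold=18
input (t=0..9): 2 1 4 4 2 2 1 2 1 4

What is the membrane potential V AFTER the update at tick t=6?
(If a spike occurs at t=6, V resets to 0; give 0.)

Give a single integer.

Answer: 8

Derivation:
t=0: input=2 -> V=16
t=1: input=1 -> V=0 FIRE
t=2: input=4 -> V=0 FIRE
t=3: input=4 -> V=0 FIRE
t=4: input=2 -> V=16
t=5: input=2 -> V=0 FIRE
t=6: input=1 -> V=8
t=7: input=2 -> V=0 FIRE
t=8: input=1 -> V=8
t=9: input=4 -> V=0 FIRE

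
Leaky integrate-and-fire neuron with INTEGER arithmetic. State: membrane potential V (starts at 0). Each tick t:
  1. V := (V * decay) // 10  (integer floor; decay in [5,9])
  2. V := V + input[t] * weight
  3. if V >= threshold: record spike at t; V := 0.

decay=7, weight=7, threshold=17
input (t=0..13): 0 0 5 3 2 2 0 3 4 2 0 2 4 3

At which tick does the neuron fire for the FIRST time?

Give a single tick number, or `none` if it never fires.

t=0: input=0 -> V=0
t=1: input=0 -> V=0
t=2: input=5 -> V=0 FIRE
t=3: input=3 -> V=0 FIRE
t=4: input=2 -> V=14
t=5: input=2 -> V=0 FIRE
t=6: input=0 -> V=0
t=7: input=3 -> V=0 FIRE
t=8: input=4 -> V=0 FIRE
t=9: input=2 -> V=14
t=10: input=0 -> V=9
t=11: input=2 -> V=0 FIRE
t=12: input=4 -> V=0 FIRE
t=13: input=3 -> V=0 FIRE

Answer: 2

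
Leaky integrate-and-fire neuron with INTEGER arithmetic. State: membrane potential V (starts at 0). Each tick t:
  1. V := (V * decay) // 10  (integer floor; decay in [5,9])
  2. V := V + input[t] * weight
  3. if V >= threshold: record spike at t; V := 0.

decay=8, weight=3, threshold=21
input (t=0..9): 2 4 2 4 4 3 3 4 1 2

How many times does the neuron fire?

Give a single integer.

Answer: 2

Derivation:
t=0: input=2 -> V=6
t=1: input=4 -> V=16
t=2: input=2 -> V=18
t=3: input=4 -> V=0 FIRE
t=4: input=4 -> V=12
t=5: input=3 -> V=18
t=6: input=3 -> V=0 FIRE
t=7: input=4 -> V=12
t=8: input=1 -> V=12
t=9: input=2 -> V=15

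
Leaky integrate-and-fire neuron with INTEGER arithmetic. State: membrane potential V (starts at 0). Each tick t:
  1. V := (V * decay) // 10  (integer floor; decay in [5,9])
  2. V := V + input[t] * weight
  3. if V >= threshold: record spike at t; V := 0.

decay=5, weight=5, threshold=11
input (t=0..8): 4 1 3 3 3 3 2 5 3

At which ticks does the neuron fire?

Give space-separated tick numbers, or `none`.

Answer: 0 2 3 4 5 7 8

Derivation:
t=0: input=4 -> V=0 FIRE
t=1: input=1 -> V=5
t=2: input=3 -> V=0 FIRE
t=3: input=3 -> V=0 FIRE
t=4: input=3 -> V=0 FIRE
t=5: input=3 -> V=0 FIRE
t=6: input=2 -> V=10
t=7: input=5 -> V=0 FIRE
t=8: input=3 -> V=0 FIRE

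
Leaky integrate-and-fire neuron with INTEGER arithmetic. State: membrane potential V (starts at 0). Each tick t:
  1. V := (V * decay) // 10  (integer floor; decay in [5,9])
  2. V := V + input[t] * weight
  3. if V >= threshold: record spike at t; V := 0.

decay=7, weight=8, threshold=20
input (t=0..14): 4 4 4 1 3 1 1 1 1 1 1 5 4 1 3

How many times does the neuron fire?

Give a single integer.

Answer: 8

Derivation:
t=0: input=4 -> V=0 FIRE
t=1: input=4 -> V=0 FIRE
t=2: input=4 -> V=0 FIRE
t=3: input=1 -> V=8
t=4: input=3 -> V=0 FIRE
t=5: input=1 -> V=8
t=6: input=1 -> V=13
t=7: input=1 -> V=17
t=8: input=1 -> V=19
t=9: input=1 -> V=0 FIRE
t=10: input=1 -> V=8
t=11: input=5 -> V=0 FIRE
t=12: input=4 -> V=0 FIRE
t=13: input=1 -> V=8
t=14: input=3 -> V=0 FIRE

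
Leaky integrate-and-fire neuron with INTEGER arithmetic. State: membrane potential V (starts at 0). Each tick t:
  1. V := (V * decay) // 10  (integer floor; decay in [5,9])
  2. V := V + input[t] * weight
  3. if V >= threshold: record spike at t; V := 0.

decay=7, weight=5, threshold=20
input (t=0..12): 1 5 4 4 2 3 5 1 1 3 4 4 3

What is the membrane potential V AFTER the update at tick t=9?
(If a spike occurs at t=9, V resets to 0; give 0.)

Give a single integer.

Answer: 0

Derivation:
t=0: input=1 -> V=5
t=1: input=5 -> V=0 FIRE
t=2: input=4 -> V=0 FIRE
t=3: input=4 -> V=0 FIRE
t=4: input=2 -> V=10
t=5: input=3 -> V=0 FIRE
t=6: input=5 -> V=0 FIRE
t=7: input=1 -> V=5
t=8: input=1 -> V=8
t=9: input=3 -> V=0 FIRE
t=10: input=4 -> V=0 FIRE
t=11: input=4 -> V=0 FIRE
t=12: input=3 -> V=15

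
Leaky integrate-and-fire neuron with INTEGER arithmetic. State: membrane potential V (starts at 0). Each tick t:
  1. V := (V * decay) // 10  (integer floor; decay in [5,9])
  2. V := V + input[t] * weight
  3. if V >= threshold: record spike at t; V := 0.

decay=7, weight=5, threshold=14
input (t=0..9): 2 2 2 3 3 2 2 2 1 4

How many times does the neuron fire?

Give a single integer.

Answer: 5

Derivation:
t=0: input=2 -> V=10
t=1: input=2 -> V=0 FIRE
t=2: input=2 -> V=10
t=3: input=3 -> V=0 FIRE
t=4: input=3 -> V=0 FIRE
t=5: input=2 -> V=10
t=6: input=2 -> V=0 FIRE
t=7: input=2 -> V=10
t=8: input=1 -> V=12
t=9: input=4 -> V=0 FIRE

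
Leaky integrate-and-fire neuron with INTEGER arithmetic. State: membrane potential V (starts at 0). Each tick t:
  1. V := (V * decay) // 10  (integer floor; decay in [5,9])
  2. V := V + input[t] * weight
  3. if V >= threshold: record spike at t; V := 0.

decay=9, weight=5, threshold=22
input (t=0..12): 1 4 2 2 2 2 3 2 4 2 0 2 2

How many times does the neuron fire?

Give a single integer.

Answer: 5

Derivation:
t=0: input=1 -> V=5
t=1: input=4 -> V=0 FIRE
t=2: input=2 -> V=10
t=3: input=2 -> V=19
t=4: input=2 -> V=0 FIRE
t=5: input=2 -> V=10
t=6: input=3 -> V=0 FIRE
t=7: input=2 -> V=10
t=8: input=4 -> V=0 FIRE
t=9: input=2 -> V=10
t=10: input=0 -> V=9
t=11: input=2 -> V=18
t=12: input=2 -> V=0 FIRE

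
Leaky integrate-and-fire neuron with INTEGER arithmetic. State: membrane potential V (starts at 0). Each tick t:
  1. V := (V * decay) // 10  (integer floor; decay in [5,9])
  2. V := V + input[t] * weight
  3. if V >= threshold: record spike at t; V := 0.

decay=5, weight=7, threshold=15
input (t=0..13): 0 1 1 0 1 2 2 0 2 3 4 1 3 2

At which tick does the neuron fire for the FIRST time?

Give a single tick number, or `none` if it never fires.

Answer: 5

Derivation:
t=0: input=0 -> V=0
t=1: input=1 -> V=7
t=2: input=1 -> V=10
t=3: input=0 -> V=5
t=4: input=1 -> V=9
t=5: input=2 -> V=0 FIRE
t=6: input=2 -> V=14
t=7: input=0 -> V=7
t=8: input=2 -> V=0 FIRE
t=9: input=3 -> V=0 FIRE
t=10: input=4 -> V=0 FIRE
t=11: input=1 -> V=7
t=12: input=3 -> V=0 FIRE
t=13: input=2 -> V=14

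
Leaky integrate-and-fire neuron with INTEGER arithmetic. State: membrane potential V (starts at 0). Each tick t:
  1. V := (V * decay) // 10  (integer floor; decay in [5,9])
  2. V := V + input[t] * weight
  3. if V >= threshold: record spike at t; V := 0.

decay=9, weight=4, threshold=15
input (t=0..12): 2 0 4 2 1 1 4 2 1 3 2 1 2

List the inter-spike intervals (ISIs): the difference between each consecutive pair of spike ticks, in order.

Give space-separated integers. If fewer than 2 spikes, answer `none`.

t=0: input=2 -> V=8
t=1: input=0 -> V=7
t=2: input=4 -> V=0 FIRE
t=3: input=2 -> V=8
t=4: input=1 -> V=11
t=5: input=1 -> V=13
t=6: input=4 -> V=0 FIRE
t=7: input=2 -> V=8
t=8: input=1 -> V=11
t=9: input=3 -> V=0 FIRE
t=10: input=2 -> V=8
t=11: input=1 -> V=11
t=12: input=2 -> V=0 FIRE

Answer: 4 3 3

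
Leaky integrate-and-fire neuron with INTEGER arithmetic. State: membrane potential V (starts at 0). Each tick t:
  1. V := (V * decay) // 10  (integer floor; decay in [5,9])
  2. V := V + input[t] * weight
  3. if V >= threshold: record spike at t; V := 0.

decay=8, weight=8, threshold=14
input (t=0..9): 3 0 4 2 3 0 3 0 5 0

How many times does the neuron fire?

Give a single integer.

t=0: input=3 -> V=0 FIRE
t=1: input=0 -> V=0
t=2: input=4 -> V=0 FIRE
t=3: input=2 -> V=0 FIRE
t=4: input=3 -> V=0 FIRE
t=5: input=0 -> V=0
t=6: input=3 -> V=0 FIRE
t=7: input=0 -> V=0
t=8: input=5 -> V=0 FIRE
t=9: input=0 -> V=0

Answer: 6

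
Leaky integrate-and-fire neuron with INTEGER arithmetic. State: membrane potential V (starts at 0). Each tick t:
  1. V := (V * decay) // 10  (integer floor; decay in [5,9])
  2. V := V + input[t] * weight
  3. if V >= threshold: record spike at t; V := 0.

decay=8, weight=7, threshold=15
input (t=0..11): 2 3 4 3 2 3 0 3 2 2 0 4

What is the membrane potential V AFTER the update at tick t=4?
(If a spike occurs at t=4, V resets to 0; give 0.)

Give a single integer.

t=0: input=2 -> V=14
t=1: input=3 -> V=0 FIRE
t=2: input=4 -> V=0 FIRE
t=3: input=3 -> V=0 FIRE
t=4: input=2 -> V=14
t=5: input=3 -> V=0 FIRE
t=6: input=0 -> V=0
t=7: input=3 -> V=0 FIRE
t=8: input=2 -> V=14
t=9: input=2 -> V=0 FIRE
t=10: input=0 -> V=0
t=11: input=4 -> V=0 FIRE

Answer: 14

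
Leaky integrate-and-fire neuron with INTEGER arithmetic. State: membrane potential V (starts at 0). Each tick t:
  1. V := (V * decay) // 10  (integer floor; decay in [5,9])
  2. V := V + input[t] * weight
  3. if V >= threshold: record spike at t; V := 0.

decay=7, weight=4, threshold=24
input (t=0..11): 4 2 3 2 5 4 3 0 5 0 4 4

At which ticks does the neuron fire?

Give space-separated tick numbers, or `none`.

Answer: 2 4 8 11

Derivation:
t=0: input=4 -> V=16
t=1: input=2 -> V=19
t=2: input=3 -> V=0 FIRE
t=3: input=2 -> V=8
t=4: input=5 -> V=0 FIRE
t=5: input=4 -> V=16
t=6: input=3 -> V=23
t=7: input=0 -> V=16
t=8: input=5 -> V=0 FIRE
t=9: input=0 -> V=0
t=10: input=4 -> V=16
t=11: input=4 -> V=0 FIRE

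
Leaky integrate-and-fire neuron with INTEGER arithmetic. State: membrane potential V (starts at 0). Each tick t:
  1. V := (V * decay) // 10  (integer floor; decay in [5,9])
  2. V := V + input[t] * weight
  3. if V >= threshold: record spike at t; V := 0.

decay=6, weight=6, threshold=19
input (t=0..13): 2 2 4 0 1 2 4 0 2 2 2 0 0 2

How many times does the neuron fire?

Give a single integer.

t=0: input=2 -> V=12
t=1: input=2 -> V=0 FIRE
t=2: input=4 -> V=0 FIRE
t=3: input=0 -> V=0
t=4: input=1 -> V=6
t=5: input=2 -> V=15
t=6: input=4 -> V=0 FIRE
t=7: input=0 -> V=0
t=8: input=2 -> V=12
t=9: input=2 -> V=0 FIRE
t=10: input=2 -> V=12
t=11: input=0 -> V=7
t=12: input=0 -> V=4
t=13: input=2 -> V=14

Answer: 4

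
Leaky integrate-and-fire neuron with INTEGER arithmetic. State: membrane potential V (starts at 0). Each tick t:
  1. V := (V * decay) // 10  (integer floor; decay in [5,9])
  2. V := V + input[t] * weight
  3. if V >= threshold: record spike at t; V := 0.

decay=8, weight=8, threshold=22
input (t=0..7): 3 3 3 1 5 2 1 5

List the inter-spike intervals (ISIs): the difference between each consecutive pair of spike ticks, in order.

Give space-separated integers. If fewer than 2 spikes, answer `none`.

Answer: 1 1 2 3

Derivation:
t=0: input=3 -> V=0 FIRE
t=1: input=3 -> V=0 FIRE
t=2: input=3 -> V=0 FIRE
t=3: input=1 -> V=8
t=4: input=5 -> V=0 FIRE
t=5: input=2 -> V=16
t=6: input=1 -> V=20
t=7: input=5 -> V=0 FIRE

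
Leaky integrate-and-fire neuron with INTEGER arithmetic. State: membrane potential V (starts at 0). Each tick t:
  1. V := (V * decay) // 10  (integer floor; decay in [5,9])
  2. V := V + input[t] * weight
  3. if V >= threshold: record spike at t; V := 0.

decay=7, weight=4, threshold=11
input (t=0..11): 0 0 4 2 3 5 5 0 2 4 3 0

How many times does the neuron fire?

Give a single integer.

t=0: input=0 -> V=0
t=1: input=0 -> V=0
t=2: input=4 -> V=0 FIRE
t=3: input=2 -> V=8
t=4: input=3 -> V=0 FIRE
t=5: input=5 -> V=0 FIRE
t=6: input=5 -> V=0 FIRE
t=7: input=0 -> V=0
t=8: input=2 -> V=8
t=9: input=4 -> V=0 FIRE
t=10: input=3 -> V=0 FIRE
t=11: input=0 -> V=0

Answer: 6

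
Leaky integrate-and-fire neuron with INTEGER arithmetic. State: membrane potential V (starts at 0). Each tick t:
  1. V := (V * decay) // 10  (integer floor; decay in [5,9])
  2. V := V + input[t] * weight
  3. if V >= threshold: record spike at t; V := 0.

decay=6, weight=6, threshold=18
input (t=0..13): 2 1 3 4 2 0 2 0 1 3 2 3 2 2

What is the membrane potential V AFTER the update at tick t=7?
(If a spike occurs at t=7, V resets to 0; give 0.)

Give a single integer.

Answer: 9

Derivation:
t=0: input=2 -> V=12
t=1: input=1 -> V=13
t=2: input=3 -> V=0 FIRE
t=3: input=4 -> V=0 FIRE
t=4: input=2 -> V=12
t=5: input=0 -> V=7
t=6: input=2 -> V=16
t=7: input=0 -> V=9
t=8: input=1 -> V=11
t=9: input=3 -> V=0 FIRE
t=10: input=2 -> V=12
t=11: input=3 -> V=0 FIRE
t=12: input=2 -> V=12
t=13: input=2 -> V=0 FIRE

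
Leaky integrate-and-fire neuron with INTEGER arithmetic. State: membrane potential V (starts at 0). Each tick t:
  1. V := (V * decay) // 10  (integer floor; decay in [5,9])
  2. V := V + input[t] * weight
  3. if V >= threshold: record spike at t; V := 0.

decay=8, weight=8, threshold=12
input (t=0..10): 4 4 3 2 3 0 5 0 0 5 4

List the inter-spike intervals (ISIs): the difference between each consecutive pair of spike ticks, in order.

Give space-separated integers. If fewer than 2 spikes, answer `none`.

Answer: 1 1 1 1 2 3 1

Derivation:
t=0: input=4 -> V=0 FIRE
t=1: input=4 -> V=0 FIRE
t=2: input=3 -> V=0 FIRE
t=3: input=2 -> V=0 FIRE
t=4: input=3 -> V=0 FIRE
t=5: input=0 -> V=0
t=6: input=5 -> V=0 FIRE
t=7: input=0 -> V=0
t=8: input=0 -> V=0
t=9: input=5 -> V=0 FIRE
t=10: input=4 -> V=0 FIRE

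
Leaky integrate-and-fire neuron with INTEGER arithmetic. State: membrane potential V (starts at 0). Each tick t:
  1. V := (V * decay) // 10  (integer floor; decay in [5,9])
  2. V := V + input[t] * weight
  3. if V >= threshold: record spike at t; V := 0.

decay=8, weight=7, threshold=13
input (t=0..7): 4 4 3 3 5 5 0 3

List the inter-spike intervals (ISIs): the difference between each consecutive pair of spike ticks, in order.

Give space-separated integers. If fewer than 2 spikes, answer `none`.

Answer: 1 1 1 1 1 2

Derivation:
t=0: input=4 -> V=0 FIRE
t=1: input=4 -> V=0 FIRE
t=2: input=3 -> V=0 FIRE
t=3: input=3 -> V=0 FIRE
t=4: input=5 -> V=0 FIRE
t=5: input=5 -> V=0 FIRE
t=6: input=0 -> V=0
t=7: input=3 -> V=0 FIRE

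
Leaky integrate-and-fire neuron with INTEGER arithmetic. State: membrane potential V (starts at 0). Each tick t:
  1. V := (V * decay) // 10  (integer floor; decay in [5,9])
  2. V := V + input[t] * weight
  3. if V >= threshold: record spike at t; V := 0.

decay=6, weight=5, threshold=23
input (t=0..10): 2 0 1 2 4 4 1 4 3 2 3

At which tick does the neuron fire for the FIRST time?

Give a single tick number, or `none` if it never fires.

t=0: input=2 -> V=10
t=1: input=0 -> V=6
t=2: input=1 -> V=8
t=3: input=2 -> V=14
t=4: input=4 -> V=0 FIRE
t=5: input=4 -> V=20
t=6: input=1 -> V=17
t=7: input=4 -> V=0 FIRE
t=8: input=3 -> V=15
t=9: input=2 -> V=19
t=10: input=3 -> V=0 FIRE

Answer: 4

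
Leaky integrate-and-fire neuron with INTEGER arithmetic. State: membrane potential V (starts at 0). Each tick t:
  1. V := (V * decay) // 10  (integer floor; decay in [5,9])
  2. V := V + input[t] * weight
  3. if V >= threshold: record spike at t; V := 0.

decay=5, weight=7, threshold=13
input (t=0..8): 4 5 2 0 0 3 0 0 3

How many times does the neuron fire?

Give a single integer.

Answer: 5

Derivation:
t=0: input=4 -> V=0 FIRE
t=1: input=5 -> V=0 FIRE
t=2: input=2 -> V=0 FIRE
t=3: input=0 -> V=0
t=4: input=0 -> V=0
t=5: input=3 -> V=0 FIRE
t=6: input=0 -> V=0
t=7: input=0 -> V=0
t=8: input=3 -> V=0 FIRE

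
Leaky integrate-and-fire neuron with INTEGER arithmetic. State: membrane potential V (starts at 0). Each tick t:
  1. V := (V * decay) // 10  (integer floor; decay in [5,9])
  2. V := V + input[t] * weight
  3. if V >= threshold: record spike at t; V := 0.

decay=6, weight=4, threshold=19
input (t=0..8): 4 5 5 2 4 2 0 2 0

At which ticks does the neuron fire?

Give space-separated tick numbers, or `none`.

Answer: 1 2 4

Derivation:
t=0: input=4 -> V=16
t=1: input=5 -> V=0 FIRE
t=2: input=5 -> V=0 FIRE
t=3: input=2 -> V=8
t=4: input=4 -> V=0 FIRE
t=5: input=2 -> V=8
t=6: input=0 -> V=4
t=7: input=2 -> V=10
t=8: input=0 -> V=6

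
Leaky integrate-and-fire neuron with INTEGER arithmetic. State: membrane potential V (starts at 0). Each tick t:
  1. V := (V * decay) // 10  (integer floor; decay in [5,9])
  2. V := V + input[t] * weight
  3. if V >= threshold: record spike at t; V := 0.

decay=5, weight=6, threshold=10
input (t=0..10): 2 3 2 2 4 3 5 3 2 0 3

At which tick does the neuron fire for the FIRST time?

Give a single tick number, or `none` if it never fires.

Answer: 0

Derivation:
t=0: input=2 -> V=0 FIRE
t=1: input=3 -> V=0 FIRE
t=2: input=2 -> V=0 FIRE
t=3: input=2 -> V=0 FIRE
t=4: input=4 -> V=0 FIRE
t=5: input=3 -> V=0 FIRE
t=6: input=5 -> V=0 FIRE
t=7: input=3 -> V=0 FIRE
t=8: input=2 -> V=0 FIRE
t=9: input=0 -> V=0
t=10: input=3 -> V=0 FIRE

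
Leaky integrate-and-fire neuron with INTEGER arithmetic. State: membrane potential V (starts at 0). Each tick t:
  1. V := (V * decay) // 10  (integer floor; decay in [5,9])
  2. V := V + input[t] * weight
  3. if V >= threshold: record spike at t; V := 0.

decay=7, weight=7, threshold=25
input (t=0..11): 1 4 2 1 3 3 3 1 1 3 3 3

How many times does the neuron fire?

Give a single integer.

t=0: input=1 -> V=7
t=1: input=4 -> V=0 FIRE
t=2: input=2 -> V=14
t=3: input=1 -> V=16
t=4: input=3 -> V=0 FIRE
t=5: input=3 -> V=21
t=6: input=3 -> V=0 FIRE
t=7: input=1 -> V=7
t=8: input=1 -> V=11
t=9: input=3 -> V=0 FIRE
t=10: input=3 -> V=21
t=11: input=3 -> V=0 FIRE

Answer: 5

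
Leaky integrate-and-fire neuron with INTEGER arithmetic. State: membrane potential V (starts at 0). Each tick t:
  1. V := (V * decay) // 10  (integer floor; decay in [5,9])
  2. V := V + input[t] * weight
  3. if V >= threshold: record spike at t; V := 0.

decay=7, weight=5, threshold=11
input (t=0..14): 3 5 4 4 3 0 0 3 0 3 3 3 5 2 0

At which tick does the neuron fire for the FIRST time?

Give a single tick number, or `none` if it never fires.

Answer: 0

Derivation:
t=0: input=3 -> V=0 FIRE
t=1: input=5 -> V=0 FIRE
t=2: input=4 -> V=0 FIRE
t=3: input=4 -> V=0 FIRE
t=4: input=3 -> V=0 FIRE
t=5: input=0 -> V=0
t=6: input=0 -> V=0
t=7: input=3 -> V=0 FIRE
t=8: input=0 -> V=0
t=9: input=3 -> V=0 FIRE
t=10: input=3 -> V=0 FIRE
t=11: input=3 -> V=0 FIRE
t=12: input=5 -> V=0 FIRE
t=13: input=2 -> V=10
t=14: input=0 -> V=7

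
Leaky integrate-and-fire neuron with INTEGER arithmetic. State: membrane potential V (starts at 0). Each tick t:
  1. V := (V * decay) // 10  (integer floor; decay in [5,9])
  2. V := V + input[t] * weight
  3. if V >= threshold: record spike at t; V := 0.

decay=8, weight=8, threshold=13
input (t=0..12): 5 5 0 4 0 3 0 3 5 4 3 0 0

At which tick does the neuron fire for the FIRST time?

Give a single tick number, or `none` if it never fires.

t=0: input=5 -> V=0 FIRE
t=1: input=5 -> V=0 FIRE
t=2: input=0 -> V=0
t=3: input=4 -> V=0 FIRE
t=4: input=0 -> V=0
t=5: input=3 -> V=0 FIRE
t=6: input=0 -> V=0
t=7: input=3 -> V=0 FIRE
t=8: input=5 -> V=0 FIRE
t=9: input=4 -> V=0 FIRE
t=10: input=3 -> V=0 FIRE
t=11: input=0 -> V=0
t=12: input=0 -> V=0

Answer: 0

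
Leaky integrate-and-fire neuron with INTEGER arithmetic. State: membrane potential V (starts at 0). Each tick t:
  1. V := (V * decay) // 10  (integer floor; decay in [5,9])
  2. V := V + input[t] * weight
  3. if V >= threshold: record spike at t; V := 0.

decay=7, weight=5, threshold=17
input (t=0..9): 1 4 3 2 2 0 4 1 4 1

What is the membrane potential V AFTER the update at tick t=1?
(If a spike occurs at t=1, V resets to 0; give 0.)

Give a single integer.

t=0: input=1 -> V=5
t=1: input=4 -> V=0 FIRE
t=2: input=3 -> V=15
t=3: input=2 -> V=0 FIRE
t=4: input=2 -> V=10
t=5: input=0 -> V=7
t=6: input=4 -> V=0 FIRE
t=7: input=1 -> V=5
t=8: input=4 -> V=0 FIRE
t=9: input=1 -> V=5

Answer: 0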